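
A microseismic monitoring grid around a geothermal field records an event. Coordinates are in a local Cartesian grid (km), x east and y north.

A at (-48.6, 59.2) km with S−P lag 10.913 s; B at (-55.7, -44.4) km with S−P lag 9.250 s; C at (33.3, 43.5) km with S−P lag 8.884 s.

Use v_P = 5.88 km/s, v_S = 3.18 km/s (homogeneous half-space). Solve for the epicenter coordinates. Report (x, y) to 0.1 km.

Distance from S−P lag: d = Δt · v_P v_S / (v_P − v_S) = Δt · (5.88·3.18)/(5.88−3.18) ≈ 6.9253·Δt.
So d_A = 75.58, d_B = 64.06, d_C = 61.52 km.
Circle about each station: (x + 48.6)² + (y − 59.2)² = 75.58²; (x + 55.7)² + (y + 44.4)² = 64.06²; (x − 33.3)² + (y − 43.5)² = 61.52².
Subtracting pairs of circle equations eliminates x²+y² and gives linear equations (the radical axes):
-14.2 x − 207.2 y = 815.90
163.8 x − 31.4 y = -937.83
Solving the 2×2 system: x ≈ -6.4, y ≈ -3.5 km.

x ≈ -6.4 km, y ≈ -3.5 km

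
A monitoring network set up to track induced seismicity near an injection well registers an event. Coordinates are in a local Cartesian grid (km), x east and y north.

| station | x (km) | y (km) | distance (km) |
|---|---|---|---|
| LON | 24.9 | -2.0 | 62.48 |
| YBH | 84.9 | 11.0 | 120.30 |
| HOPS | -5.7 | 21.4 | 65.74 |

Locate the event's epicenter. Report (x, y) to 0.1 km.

Circle about each station: (x − 24.9)² + (y + 2.0)² = 62.48²; (x − 84.9)² + (y − 11.0)² = 120.30²; (x + 5.7)² + (y − 21.4)² = 65.74².
Subtracting pairs of circle equations eliminates x²+y² and gives linear equations (the radical axes):
120.0 x + 26.0 y = -3863.34
-61.2 x + 46.8 y = -551.56
Solving the 2×2 system: x ≈ -23.1, y ≈ -42.0 km.

x ≈ -23.1 km, y ≈ -42.0 km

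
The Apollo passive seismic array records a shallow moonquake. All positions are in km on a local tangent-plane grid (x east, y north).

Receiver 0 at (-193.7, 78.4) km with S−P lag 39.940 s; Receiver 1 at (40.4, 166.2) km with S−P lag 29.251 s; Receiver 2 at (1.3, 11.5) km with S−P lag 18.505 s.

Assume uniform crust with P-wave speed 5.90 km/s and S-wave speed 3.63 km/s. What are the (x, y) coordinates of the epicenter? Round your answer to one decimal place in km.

143.5 km east, -89.8 km north

Distance from S−P lag: d = Δt · v_P v_S / (v_P − v_S) = Δt · (5.90·3.63)/(5.90−3.63) ≈ 9.4348·Δt.
So d_Receiver 0 = 376.83, d_Receiver 1 = 275.98, d_Receiver 2 = 174.59 km.
Circle about each station: (x + 193.7)² + (y − 78.4)² = 376.83²; (x − 40.4)² + (y − 166.2)² = 275.98²; (x − 1.3)² + (y − 11.5)² = 174.59².
Subtracting the Receiver 0 equation from the Receiver 1 and Receiver 2 equations removes the quadratic terms:
468.2 x + 175.6 y = 51424.24
390.0 x − 133.8 y = 67986.87
Solving the 2×2 system: x ≈ 143.5, y ≈ -89.8 km.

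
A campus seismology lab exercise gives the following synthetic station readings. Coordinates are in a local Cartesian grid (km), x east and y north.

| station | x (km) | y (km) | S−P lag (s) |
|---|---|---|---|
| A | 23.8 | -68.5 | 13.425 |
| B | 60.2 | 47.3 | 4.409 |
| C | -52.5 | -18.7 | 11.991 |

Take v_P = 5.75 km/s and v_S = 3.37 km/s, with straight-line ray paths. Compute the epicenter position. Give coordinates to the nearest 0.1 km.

x ≈ 24.9 km, y ≈ 40.8 km

Distance from S−P lag: d = Δt · v_P v_S / (v_P − v_S) = Δt · (5.75·3.37)/(5.75−3.37) ≈ 8.1418·Δt.
So d_A = 109.30, d_B = 35.90, d_C = 97.63 km.
Circle about each station: (x − 23.8)² + (y + 68.5)² = 109.30²; (x − 60.2)² + (y − 47.3)² = 35.90²; (x + 52.5)² + (y + 18.7)² = 97.63².
Subtracting the A equation from the B and C equations removes the quadratic terms:
72.8 x + 231.6 y = 11260.32
-152.6 x + 99.6 y = 262.12
Solving the 2×2 system: x ≈ 24.9, y ≈ 40.8 km.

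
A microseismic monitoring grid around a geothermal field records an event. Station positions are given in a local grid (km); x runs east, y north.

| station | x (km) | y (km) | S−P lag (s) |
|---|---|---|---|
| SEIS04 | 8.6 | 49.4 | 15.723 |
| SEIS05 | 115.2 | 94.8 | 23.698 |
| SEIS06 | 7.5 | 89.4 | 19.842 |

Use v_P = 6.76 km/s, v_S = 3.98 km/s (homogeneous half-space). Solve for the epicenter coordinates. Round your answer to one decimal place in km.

-1.9 km east, -102.4 km north

Distance from S−P lag: d = Δt · v_P v_S / (v_P − v_S) = Δt · (6.76·3.98)/(6.76−3.98) ≈ 9.6780·Δt.
So d_SEIS04 = 152.17, d_SEIS05 = 229.35, d_SEIS06 = 192.03 km.
Circle about each station: (x − 8.6)² + (y − 49.4)² = 152.17²; (x − 115.2)² + (y − 94.8)² = 229.35²; (x − 7.5)² + (y − 89.4)² = 192.03².
Subtracting the SEIS04 equation from the SEIS05 and SEIS06 equations removes the quadratic terms:
213.2 x + 90.8 y = -9701.95
-2.2 x + 80.0 y = -8185.52
Solving the 2×2 system: x ≈ -1.9, y ≈ -102.4 km.
Check against SEIS04 (with the unrounded x, y): √((x − 8.6)²+(y − 49.4)²) = 152.13 ≈ 152.17 km. ✓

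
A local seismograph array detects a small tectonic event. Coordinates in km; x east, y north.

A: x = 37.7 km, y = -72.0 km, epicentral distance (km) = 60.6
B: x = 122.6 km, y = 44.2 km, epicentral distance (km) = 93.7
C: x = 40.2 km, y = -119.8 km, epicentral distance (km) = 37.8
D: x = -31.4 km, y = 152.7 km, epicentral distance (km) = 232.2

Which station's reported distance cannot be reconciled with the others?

C

Solve using three stations at a time. Using A, B, D (subtract circle equations pairwise → linear system) gives (x, y) ≈ (91.6, -44.2).
Distances from that point to each station vs reported:
  A: calculated 60.6 vs reported 60.6 → residual 0.0 km
  B: calculated 93.7 vs reported 93.7 → residual 0.0 km
  C: calculated 91.4 vs reported 37.8 → residual 53.6 km
  D: calculated 232.2 vs reported 232.2 → residual 0.0 km
A, B, D are mutually consistent (residuals ≈ 0); C is off by 53.6 km.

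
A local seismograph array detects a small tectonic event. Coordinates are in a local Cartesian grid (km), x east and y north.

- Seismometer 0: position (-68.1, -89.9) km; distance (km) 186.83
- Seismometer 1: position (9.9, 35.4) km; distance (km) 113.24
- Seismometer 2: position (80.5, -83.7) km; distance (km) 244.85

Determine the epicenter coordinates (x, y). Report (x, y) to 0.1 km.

x ≈ -85.7 km, y ≈ 96.1 km

Circle about each station: (x + 68.1)² + (y + 89.9)² = 186.83²; (x − 9.9)² + (y − 35.4)² = 113.24²; (x − 80.5)² + (y + 83.7)² = 244.85².
Subtracting the Seismometer 0 equation from the Seismometer 1 and Seismometer 2 equations removes the quadratic terms:
156.0 x + 250.6 y = 10713.70
297.2 x + 12.4 y = -24279.75
Solving the 2×2 system: x ≈ -85.7, y ≈ 96.1 km.
Check against Seismometer 0 (with the unrounded x, y): √((x + 68.1)²+(y + 89.9)²) = 186.84 ≈ 186.83 km. ✓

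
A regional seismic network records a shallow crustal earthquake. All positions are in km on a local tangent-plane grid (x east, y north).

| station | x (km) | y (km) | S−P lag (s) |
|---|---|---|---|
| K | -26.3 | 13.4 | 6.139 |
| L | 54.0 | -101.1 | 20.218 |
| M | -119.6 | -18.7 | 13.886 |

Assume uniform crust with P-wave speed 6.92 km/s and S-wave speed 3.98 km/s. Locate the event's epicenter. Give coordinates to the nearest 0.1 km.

(-25.3, 70.9)

Distance from S−P lag: d = Δt · v_P v_S / (v_P − v_S) = Δt · (6.92·3.98)/(6.92−3.98) ≈ 9.3679·Δt.
So d_K = 57.51, d_L = 189.40, d_M = 130.08 km.
Circle about each station: (x + 26.3)² + (y − 13.4)² = 57.51²; (x − 54.0)² + (y + 101.1)² = 189.40²; (x + 119.6)² + (y + 18.7)² = 130.08².
Subtracting the K equation from the L and M equations removes the quadratic terms:
160.6 x − 229.0 y = -20299.00
-186.6 x − 64.2 y = 169.19
Solving the 2×2 system: x ≈ -25.3, y ≈ 70.9 km.
Check against K (with the unrounded x, y): √((x + 26.3)²+(y − 13.4)²) = 57.51 ≈ 57.51 km. ✓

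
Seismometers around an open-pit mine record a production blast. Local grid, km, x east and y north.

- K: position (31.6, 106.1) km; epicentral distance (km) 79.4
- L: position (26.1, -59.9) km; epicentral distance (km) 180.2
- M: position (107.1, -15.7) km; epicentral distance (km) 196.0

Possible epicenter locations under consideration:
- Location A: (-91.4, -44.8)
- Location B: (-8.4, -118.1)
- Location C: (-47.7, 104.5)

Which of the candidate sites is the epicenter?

Location C

For each candidate, compare |candidate − station| to the reported distance:
Location A: residuals K 115.3, L 61.7, M 4.6 → max 115.3 km
Location B: residuals K 148.3, L 112.5, M 41.6 → max 148.3 km
Location C: residuals K 0.1, L 0.0, M 0.0 → max 0.1 km
Only Location C has all residuals ≈ 0.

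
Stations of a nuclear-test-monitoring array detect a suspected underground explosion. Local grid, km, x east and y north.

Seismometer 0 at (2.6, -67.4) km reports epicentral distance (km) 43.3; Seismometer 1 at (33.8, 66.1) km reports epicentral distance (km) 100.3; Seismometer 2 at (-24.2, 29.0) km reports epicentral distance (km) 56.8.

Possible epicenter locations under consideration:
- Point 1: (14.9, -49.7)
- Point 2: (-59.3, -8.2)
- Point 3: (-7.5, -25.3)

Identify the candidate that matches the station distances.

Point 3

For each candidate, compare |candidate − station| to the reported distance:
Point 1: residuals Seismometer 0 21.7, Seismometer 1 17.0, Seismometer 2 31.1 → max 31.1 km
Point 2: residuals Seismometer 0 42.4, Seismometer 1 18.8, Seismometer 2 5.7 → max 42.4 km
Point 3: residuals Seismometer 0 0.0, Seismometer 1 0.0, Seismometer 2 0.0 → max 0.0 km
Only Point 3 has all residuals ≈ 0.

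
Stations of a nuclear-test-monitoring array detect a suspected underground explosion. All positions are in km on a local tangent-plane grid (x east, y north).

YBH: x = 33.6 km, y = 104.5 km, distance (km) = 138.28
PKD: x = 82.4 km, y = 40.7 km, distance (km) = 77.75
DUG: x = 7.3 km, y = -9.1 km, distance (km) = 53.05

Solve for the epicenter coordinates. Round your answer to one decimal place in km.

Circle about each station: (x − 33.6)² + (y − 104.5)² = 138.28²; (x − 82.4)² + (y − 40.7)² = 77.75²; (x − 7.3)² + (y + 9.1)² = 53.05².
Subtracting the YBH equation from the PKD and DUG equations removes the quadratic terms:
97.6 x − 127.6 y = 9473.34
-52.6 x − 227.2 y = 4393.95
Solving the 2×2 system: x ≈ 55.1, y ≈ -32.1 km.

x ≈ 55.1 km, y ≈ -32.1 km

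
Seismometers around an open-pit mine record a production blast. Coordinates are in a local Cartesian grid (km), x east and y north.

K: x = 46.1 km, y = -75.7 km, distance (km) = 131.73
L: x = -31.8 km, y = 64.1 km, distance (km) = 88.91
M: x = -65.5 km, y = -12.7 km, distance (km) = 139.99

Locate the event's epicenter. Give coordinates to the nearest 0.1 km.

Circle about each station: (x − 46.1)² + (y + 75.7)² = 131.73²; (x + 31.8)² + (y − 64.1)² = 88.91²; (x + 65.5)² + (y + 12.7)² = 139.99².
Subtracting pairs of circle equations eliminates x²+y² and gives linear equations (the radical axes):
-155.8 x + 279.6 y = 6712.15
-223.2 x + 126.0 y = -5648.57
Solving the 2×2 system: x ≈ 56.7, y ≈ 55.6 km.
Check against K (with the unrounded x, y): √((x − 46.1)²+(y + 75.7)²) = 131.72 ≈ 131.73 km. ✓

56.7 km east, 55.6 km north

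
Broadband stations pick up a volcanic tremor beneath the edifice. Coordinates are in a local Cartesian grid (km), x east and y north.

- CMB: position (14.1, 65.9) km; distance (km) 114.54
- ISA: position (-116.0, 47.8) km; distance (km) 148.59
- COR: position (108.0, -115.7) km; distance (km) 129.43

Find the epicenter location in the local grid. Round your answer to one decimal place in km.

(-2.0, -47.5)

Circle about each station: (x − 14.1)² + (y − 65.9)² = 114.54²; (x + 116.0)² + (y − 47.8)² = 148.59²; (x − 108.0)² + (y + 115.7)² = 129.43².
Subtracting the CMB equation from the ISA and COR equations removes the quadratic terms:
-260.2 x − 36.2 y = 2239.64
187.8 x − 363.2 y = 16876.16
Solving the 2×2 system: x ≈ -2.0, y ≈ -47.5 km.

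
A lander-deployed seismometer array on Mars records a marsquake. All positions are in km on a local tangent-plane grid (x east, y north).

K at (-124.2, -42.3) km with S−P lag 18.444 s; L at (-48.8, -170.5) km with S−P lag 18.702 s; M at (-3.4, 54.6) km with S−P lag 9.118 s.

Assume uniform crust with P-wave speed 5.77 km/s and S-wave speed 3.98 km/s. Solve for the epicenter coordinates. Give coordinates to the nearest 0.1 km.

x ≈ 105.9 km, y ≈ 12.9 km

Distance from S−P lag: d = Δt · v_P v_S / (v_P − v_S) = Δt · (5.77·3.98)/(5.77−3.98) ≈ 12.8294·Δt.
So d_K = 236.63, d_L = 239.94, d_M = 116.98 km.
Circle about each station: (x + 124.2)² + (y + 42.3)² = 236.63²; (x + 48.8)² + (y + 170.5)² = 239.94²; (x + 3.4)² + (y − 54.6)² = 116.98².
Subtracting pairs of circle equations eliminates x²+y² and gives linear equations (the radical axes):
150.8 x − 256.4 y = 12659.31
241.6 x + 193.8 y = 28087.23
Solving the 2×2 system: x ≈ 105.9, y ≈ 12.9 km.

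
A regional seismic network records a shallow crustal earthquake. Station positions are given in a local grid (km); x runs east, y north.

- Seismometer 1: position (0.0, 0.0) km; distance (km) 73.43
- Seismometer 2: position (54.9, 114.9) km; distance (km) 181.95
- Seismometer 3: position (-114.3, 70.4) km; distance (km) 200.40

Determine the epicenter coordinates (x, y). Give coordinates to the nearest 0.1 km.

Circle about each station: x² + y² = 73.43²; (x − 54.9)² + (y − 114.9)² = 181.95²; (x + 114.3)² + (y − 70.4)² = 200.40².
Subtracting the Seismometer 1 equation from the Seismometer 2 and Seismometer 3 equations removes the quadratic terms:
109.8 x + 229.8 y = -11497.82
-228.6 x + 140.8 y = -16747.55
Solving the 2×2 system: x ≈ 32.8, y ≈ -65.7 km.
Check against Seismometer 1 (with the unrounded x, y): √(x²+y²) = 73.43 ≈ 73.43 km. ✓

(32.8, -65.7)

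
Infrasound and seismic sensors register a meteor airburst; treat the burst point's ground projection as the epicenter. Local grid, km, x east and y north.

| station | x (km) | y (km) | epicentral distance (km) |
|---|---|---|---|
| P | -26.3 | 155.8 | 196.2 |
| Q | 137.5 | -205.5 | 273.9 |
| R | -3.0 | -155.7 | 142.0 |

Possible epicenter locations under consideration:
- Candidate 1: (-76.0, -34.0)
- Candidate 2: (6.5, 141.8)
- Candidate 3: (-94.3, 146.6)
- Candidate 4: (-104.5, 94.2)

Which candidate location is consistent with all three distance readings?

Candidate 1

For each candidate, compare |candidate − station| to the reported distance:
Candidate 1: residuals P 0.0, Q 0.0, R 0.1 → max 0.1 km
Candidate 2: residuals P 160.5, Q 97.3, R 155.7 → max 160.5 km
Candidate 3: residuals P 127.6, Q 147.7, R 173.8 → max 173.8 km
Candidate 4: residuals P 96.7, Q 111.3, R 127.7 → max 127.7 km
Only Candidate 1 has all residuals ≈ 0.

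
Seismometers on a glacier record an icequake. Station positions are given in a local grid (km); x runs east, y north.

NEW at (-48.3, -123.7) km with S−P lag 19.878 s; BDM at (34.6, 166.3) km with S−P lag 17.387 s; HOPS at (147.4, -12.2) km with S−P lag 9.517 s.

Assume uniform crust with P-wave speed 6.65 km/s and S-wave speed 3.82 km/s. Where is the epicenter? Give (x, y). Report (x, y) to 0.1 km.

65.9 km east, 13.4 km north

Distance from S−P lag: d = Δt · v_P v_S / (v_P − v_S) = Δt · (6.65·3.82)/(6.65−3.82) ≈ 8.9763·Δt.
So d_NEW = 178.43, d_BDM = 156.07, d_HOPS = 85.43 km.
Circle about each station: (x + 48.3)² + (y + 123.7)² = 178.43²; (x − 34.6)² + (y − 166.3)² = 156.07²; (x − 147.4)² + (y + 12.2)² = 85.43².
Subtracting pairs of circle equations eliminates x²+y² and gives linear equations (the radical axes):
165.8 x + 580.0 y = 18697.69
391.4 x + 223.0 y = 28780.00
Solving the 2×2 system: x ≈ 65.9, y ≈ 13.4 km.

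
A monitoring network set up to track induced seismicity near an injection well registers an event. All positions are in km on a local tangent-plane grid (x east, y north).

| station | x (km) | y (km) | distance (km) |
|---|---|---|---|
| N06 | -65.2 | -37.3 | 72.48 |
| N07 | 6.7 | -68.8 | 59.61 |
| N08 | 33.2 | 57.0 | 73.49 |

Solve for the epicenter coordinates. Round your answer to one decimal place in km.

Circle about each station: (x + 65.2)² + (y + 37.3)² = 72.48²; (x − 6.7)² + (y + 68.8)² = 59.61²; (x − 33.2)² + (y − 57.0)² = 73.49².
Subtracting pairs of circle equations eliminates x²+y² and gives linear equations (the radical axes):
143.8 x − 63.0 y = 836.00
196.8 x + 188.6 y = -1438.52
Solving the 2×2 system: x ≈ 1.7, y ≈ -9.4 km.

(1.7, -9.4)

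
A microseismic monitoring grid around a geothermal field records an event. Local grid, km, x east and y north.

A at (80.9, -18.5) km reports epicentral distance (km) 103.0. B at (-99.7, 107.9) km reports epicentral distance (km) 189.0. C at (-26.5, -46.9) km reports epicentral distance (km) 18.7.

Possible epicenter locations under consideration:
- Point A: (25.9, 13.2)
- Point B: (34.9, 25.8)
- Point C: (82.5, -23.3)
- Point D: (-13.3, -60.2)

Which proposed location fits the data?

For each candidate, compare |candidate − station| to the reported distance:
Point A: residuals A 39.5, B 31.7, C 61.0 → max 61.0 km
Point B: residuals A 39.1, B 31.3, C 76.5 → max 76.5 km
Point C: residuals A 97.9, B 35.5, C 92.8 → max 97.9 km
Point D: residuals A 0.0, B 0.0, C 0.0 → max 0.0 km
Only Point D has all residuals ≈ 0.

Point D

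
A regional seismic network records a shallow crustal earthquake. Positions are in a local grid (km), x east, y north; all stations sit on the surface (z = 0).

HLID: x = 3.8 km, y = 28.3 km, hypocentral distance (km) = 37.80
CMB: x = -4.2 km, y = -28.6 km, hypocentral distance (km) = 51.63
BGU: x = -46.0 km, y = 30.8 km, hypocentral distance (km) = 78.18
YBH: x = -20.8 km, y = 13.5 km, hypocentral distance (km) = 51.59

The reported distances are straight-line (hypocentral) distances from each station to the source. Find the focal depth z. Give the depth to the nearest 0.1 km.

Each station gives a sphere (x−x_i)² + (y−y_i)² + z² = d_i² (stations at z=0).
Subtracting the HLID sphere from CMB and BGU: z² cancels, leaving linear equations in x and y:
-16.0 x − 113.8 y = -1216.55
-99.6 x + 5.0 y = -2433.96
Solving: x ≈ 24.799, y ≈ 7.204 km (keep extra digits for the depth step; rounded: 24.8, 7.2).
Then from the HLID sphere: z² = 37.80² − (x − 3.8)² − (y − 28.3)² with x = 24.799, y = 7.204, so z ≈ 23.299 ≈ 23.3 km.

depth ≈ 23.3 km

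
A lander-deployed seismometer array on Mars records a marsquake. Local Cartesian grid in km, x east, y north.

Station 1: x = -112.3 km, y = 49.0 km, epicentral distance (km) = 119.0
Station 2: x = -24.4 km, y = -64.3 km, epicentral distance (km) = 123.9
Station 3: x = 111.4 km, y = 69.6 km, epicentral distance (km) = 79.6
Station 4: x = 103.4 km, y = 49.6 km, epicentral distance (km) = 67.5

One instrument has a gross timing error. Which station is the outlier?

Station 1

Solve using three stations at a time. Using Station 2, Station 3, Station 4 (subtract circle equations pairwise → linear system) gives (x, y) ≈ (36.4, 43.5).
Distances from that point to each station vs reported:
  Station 1: calculated 148.8 vs reported 119.0 → residual 29.8 km
  Station 2: calculated 123.8 vs reported 123.9 → residual 0.1 km
  Station 3: calculated 79.4 vs reported 79.6 → residual 0.2 km
  Station 4: calculated 67.3 vs reported 67.5 → residual 0.2 km
Station 2, Station 3, Station 4 are mutually consistent (residuals ≈ 0); Station 1 is off by 29.8 km.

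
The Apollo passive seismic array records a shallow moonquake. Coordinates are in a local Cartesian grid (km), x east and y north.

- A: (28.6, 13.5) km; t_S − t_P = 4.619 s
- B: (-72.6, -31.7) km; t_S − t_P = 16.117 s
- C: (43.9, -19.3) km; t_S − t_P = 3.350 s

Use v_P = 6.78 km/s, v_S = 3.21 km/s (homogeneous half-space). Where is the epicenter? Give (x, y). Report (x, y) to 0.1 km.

x ≈ 24.1 km, y ≈ -14.3 km

Distance from S−P lag: d = Δt · v_P v_S / (v_P − v_S) = Δt · (6.78·3.21)/(6.78−3.21) ≈ 6.0963·Δt.
So d_A = 28.16, d_B = 98.25, d_C = 20.42 km.
Circle about each station: (x − 28.6)² + (y − 13.5)² = 28.16²; (x + 72.6)² + (y + 31.7)² = 98.25²; (x − 43.9)² + (y + 19.3)² = 20.42².
Subtracting the A equation from the B and C equations removes the quadratic terms:
-202.4 x − 90.4 y = -3584.64
30.6 x − 65.6 y = 1675.50
Solving the 2×2 system: x ≈ 24.1, y ≈ -14.3 km.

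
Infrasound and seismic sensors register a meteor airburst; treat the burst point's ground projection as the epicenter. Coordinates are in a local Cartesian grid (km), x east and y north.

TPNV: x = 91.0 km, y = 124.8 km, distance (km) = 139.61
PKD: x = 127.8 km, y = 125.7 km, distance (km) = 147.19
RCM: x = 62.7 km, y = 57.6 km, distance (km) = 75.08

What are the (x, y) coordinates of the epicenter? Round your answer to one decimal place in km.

83.3 km east, -14.6 km north

Circle about each station: (x − 91.0)² + (y − 124.8)² = 139.61²; (x − 127.8)² + (y − 125.7)² = 147.19²; (x − 62.7)² + (y − 57.6)² = 75.08².
Subtracting pairs of circle equations eliminates x²+y² and gives linear equations (the radical axes):
73.6 x + 1.8 y = 6103.35
-56.6 x − 134.4 y = -2753.04
Solving the 2×2 system: x ≈ 83.3, y ≈ -14.6 km.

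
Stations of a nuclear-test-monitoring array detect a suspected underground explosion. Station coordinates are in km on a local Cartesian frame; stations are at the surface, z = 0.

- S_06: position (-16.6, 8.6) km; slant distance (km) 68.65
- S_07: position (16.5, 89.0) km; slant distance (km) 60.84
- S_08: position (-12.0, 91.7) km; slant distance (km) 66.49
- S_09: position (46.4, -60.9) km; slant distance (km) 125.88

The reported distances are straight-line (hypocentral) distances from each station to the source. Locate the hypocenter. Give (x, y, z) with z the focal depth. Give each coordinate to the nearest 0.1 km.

Each station gives a sphere (x−x_i)² + (y−y_i)² + z² = d_i² (stations at z=0).
Subtracting the S_06 sphere from S_07 and S_08: z² cancels, leaving linear equations in x and y:
66.2 x + 160.8 y = 8855.05
9.2 x + 166.2 y = 8495.27
Solving: x ≈ 11.096, y ≈ 50.501 km (keep extra digits for the depth step; rounded: 11.1, 50.5).
Then from the S_06 sphere: z² = 68.65² − (x + 16.6)² − (y − 8.6)² with x = 11.096, y = 50.501, so z ≈ 46.798 ≈ 46.8 km.
Check against S_09 (with the unrounded solution): distance 125.88 ≈ 125.88 km. ✓

x ≈ 11.1 km, y ≈ 50.5 km, depth ≈ 46.8 km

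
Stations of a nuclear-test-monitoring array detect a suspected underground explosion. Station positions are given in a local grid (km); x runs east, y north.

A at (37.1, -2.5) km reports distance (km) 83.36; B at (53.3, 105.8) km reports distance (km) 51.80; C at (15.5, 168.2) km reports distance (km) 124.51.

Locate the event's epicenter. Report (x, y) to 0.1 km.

x ≈ 85.6 km, y ≈ 65.3 km

Circle about each station: (x − 37.1)² + (y + 2.5)² = 83.36²; (x − 53.3)² + (y − 105.8)² = 51.80²; (x − 15.5)² + (y − 168.2)² = 124.51².
Subtracting the A equation from the B and C equations removes the quadratic terms:
32.4 x + 216.6 y = 16917.52
-43.2 x + 341.4 y = 18594.98
Solving the 2×2 system: x ≈ 85.6, y ≈ 65.3 km.
Check against A (with the unrounded x, y): √((x − 37.1)²+(y + 2.5)²) = 83.36 ≈ 83.36 km. ✓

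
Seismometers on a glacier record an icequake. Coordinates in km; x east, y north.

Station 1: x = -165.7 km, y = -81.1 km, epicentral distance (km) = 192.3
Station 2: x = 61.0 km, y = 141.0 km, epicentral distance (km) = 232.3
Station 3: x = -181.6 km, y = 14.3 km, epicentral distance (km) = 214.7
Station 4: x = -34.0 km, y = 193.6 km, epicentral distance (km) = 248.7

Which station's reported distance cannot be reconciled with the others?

Station 2

Solve using three stations at a time. Using Station 1, Station 3, Station 4 (subtract circle equations pairwise → linear system) gives (x, y) ≈ (23.8, -48.3).
Distances from that point to each station vs reported:
  Station 1: calculated 192.3 vs reported 192.3 → residual 0.0 km
  Station 2: calculated 192.9 vs reported 232.3 → residual 39.4 km
  Station 3: calculated 214.7 vs reported 214.7 → residual 0.0 km
  Station 4: calculated 248.7 vs reported 248.7 → residual 0.0 km
Station 1, Station 3, Station 4 are mutually consistent (residuals ≈ 0); Station 2 is off by 39.4 km.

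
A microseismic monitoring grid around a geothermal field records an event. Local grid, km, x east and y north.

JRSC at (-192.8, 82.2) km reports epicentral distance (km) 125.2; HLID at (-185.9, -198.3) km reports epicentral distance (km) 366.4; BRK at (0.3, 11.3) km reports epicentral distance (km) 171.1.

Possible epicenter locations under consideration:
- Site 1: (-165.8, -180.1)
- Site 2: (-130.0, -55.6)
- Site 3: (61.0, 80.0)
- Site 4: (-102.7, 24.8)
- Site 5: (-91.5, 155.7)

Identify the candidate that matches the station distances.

For each candidate, compare |candidate − station| to the reported distance:
Site 1: residuals JRSC 138.5, HLID 339.3, BRK 82.3 → max 339.3 km
Site 2: residuals JRSC 26.2, HLID 213.1, BRK 24.6 → max 213.1 km
Site 3: residuals JRSC 128.6, HLID 5.6, BRK 79.4 → max 128.6 km
Site 4: residuals JRSC 18.4, HLID 128.3, BRK 67.2 → max 128.3 km
Site 5: residuals JRSC 0.0, HLID 0.0, BRK 0.0 → max 0.0 km
Only Site 5 has all residuals ≈ 0.

Site 5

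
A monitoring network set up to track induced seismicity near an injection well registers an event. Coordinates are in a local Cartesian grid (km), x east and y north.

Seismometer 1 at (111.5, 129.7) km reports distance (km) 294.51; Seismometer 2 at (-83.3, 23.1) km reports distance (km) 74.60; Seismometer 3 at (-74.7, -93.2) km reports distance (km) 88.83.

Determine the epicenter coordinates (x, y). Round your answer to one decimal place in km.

x ≈ -136.4 km, y ≈ -29.3 km

Circle about each station: (x − 111.5)² + (y − 129.7)² = 294.51²; (x + 83.3)² + (y − 23.1)² = 74.60²; (x + 74.7)² + (y + 93.2)² = 88.83².
Subtracting pairs of circle equations eliminates x²+y² and gives linear equations (the radical axes):
-389.6 x − 213.2 y = 59389.14
-372.4 x − 445.8 y = 63857.36
Solving the 2×2 system: x ≈ -136.4, y ≈ -29.3 km.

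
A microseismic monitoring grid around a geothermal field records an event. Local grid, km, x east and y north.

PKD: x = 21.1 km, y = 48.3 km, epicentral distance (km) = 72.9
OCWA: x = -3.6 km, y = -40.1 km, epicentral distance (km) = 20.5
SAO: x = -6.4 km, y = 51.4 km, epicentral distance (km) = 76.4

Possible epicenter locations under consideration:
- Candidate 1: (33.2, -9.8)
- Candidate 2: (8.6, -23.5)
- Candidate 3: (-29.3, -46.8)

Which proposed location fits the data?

For each candidate, compare |candidate − station| to the reported distance:
Candidate 1: residuals PKD 13.6, OCWA 27.2, SAO 3.5 → max 27.2 km
Candidate 2: residuals PKD 0.0, OCWA 0.1, SAO 0.0 → max 0.1 km
Candidate 3: residuals PKD 34.7, OCWA 6.1, SAO 24.4 → max 34.7 km
Only Candidate 2 has all residuals ≈ 0.

Candidate 2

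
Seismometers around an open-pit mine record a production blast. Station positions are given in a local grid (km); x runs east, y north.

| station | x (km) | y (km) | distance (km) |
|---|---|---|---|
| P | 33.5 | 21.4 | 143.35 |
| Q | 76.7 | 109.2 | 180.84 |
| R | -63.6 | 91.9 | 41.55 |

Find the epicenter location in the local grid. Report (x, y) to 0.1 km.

-100.4 km east, 72.6 km north

Circle about each station: (x − 33.5)² + (y − 21.4)² = 143.35²; (x − 76.7)² + (y − 109.2)² = 180.84²; (x + 63.6)² + (y − 91.9)² = 41.55².
Subtracting the P equation from the Q and R equations removes the quadratic terms:
86.4 x + 175.6 y = 4073.44
-194.2 x + 141.0 y = 29733.18
Solving the 2×2 system: x ≈ -100.4, y ≈ 72.6 km.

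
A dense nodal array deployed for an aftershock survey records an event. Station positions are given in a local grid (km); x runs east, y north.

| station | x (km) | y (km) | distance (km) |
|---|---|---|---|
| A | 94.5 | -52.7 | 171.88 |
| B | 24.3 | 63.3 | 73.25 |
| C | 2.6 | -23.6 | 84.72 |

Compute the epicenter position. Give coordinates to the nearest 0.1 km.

Circle about each station: (x − 94.5)² + (y + 52.7)² = 171.88²; (x − 24.3)² + (y − 63.3)² = 73.25²; (x − 2.6)² + (y + 23.6)² = 84.72².
Subtracting the A equation from the B and C equations removes the quadratic terms:
-140.4 x + 232.0 y = 17067.01
-183.8 x + 58.2 y = 11221.44
Solving the 2×2 system: x ≈ -46.7, y ≈ 45.3 km.

-46.7 km east, 45.3 km north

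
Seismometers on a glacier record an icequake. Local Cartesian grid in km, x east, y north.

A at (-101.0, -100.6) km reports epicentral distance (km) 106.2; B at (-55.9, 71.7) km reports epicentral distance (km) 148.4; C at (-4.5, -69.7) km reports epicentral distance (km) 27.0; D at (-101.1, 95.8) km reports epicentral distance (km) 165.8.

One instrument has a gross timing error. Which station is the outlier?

Solve using three stations at a time. Using A, C, D (subtract circle equations pairwise → linear system) gives (x, y) ≈ (-11.4, -43.6).
Distances from that point to each station vs reported:
  A: calculated 106.2 vs reported 106.2 → residual 0.0 km
  B: calculated 123.6 vs reported 148.4 → residual 24.8 km
  C: calculated 27.0 vs reported 27.0 → residual 0.0 km
  D: calculated 165.8 vs reported 165.8 → residual 0.0 km
A, C, D are mutually consistent (residuals ≈ 0); B is off by 24.8 km.

B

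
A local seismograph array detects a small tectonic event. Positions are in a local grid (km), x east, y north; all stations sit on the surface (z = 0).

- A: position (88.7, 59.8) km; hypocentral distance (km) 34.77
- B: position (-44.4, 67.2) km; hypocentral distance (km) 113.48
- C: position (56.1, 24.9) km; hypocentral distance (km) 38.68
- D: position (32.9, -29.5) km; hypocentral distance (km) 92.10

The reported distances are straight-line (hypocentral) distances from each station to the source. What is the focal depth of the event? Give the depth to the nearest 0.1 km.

Each station gives a sphere (x−x_i)² + (y−y_i)² + z² = d_i² (stations at z=0).
Subtracting the A sphere from B and C: z² cancels, leaving linear equations in x and y:
-266.2 x + 14.8 y = -16625.29
-65.2 x − 69.8 y = -7963.70
Solving: x ≈ 65.401, y ≈ 53.002 km (keep extra digits for the depth step; rounded: 65.4, 53.0).
Then from the A sphere: z² = 34.77² − (x − 88.7)² − (y − 59.8)² with x = 65.401, y = 53.002, so z ≈ 24.898 ≈ 24.9 km.
Check against D (with the unrounded solution): distance 92.10 ≈ 92.10 km. ✓

z ≈ 24.9 km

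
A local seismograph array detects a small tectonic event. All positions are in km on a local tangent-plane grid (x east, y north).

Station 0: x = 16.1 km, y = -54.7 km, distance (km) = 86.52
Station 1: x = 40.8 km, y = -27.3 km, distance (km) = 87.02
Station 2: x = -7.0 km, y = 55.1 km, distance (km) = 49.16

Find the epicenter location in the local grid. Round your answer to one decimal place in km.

Circle about each station: (x − 16.1)² + (y + 54.7)² = 86.52²; (x − 40.8)² + (y + 27.3)² = 87.02²; (x + 7.0)² + (y − 55.1)² = 49.16².
Subtracting pairs of circle equations eliminates x²+y² and gives linear equations (the radical axes):
49.4 x + 54.8 y = -928.14
-46.2 x + 219.6 y = 4902.71
Solving the 2×2 system: x ≈ -35.3, y ≈ 14.9 km.
Check against Station 0 (with the unrounded x, y): √((x − 16.1)²+(y + 54.7)²) = 86.53 ≈ 86.52 km. ✓

-35.3 km east, 14.9 km north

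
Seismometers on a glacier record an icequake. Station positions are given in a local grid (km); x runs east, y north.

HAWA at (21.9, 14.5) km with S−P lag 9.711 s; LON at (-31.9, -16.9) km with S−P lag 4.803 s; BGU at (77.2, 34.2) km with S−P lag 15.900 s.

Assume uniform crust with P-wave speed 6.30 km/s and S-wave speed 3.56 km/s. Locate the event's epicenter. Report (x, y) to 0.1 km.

Distance from S−P lag: d = Δt · v_P v_S / (v_P − v_S) = Δt · (6.30·3.56)/(6.30−3.56) ≈ 8.1854·Δt.
So d_HAWA = 79.49, d_LON = 39.31, d_BGU = 130.15 km.
Circle about each station: (x − 21.9)² + (y − 14.5)² = 79.49²; (x + 31.9)² + (y + 16.9)² = 39.31²; (x − 77.2)² + (y − 34.2)² = 130.15².
Subtracting pairs of circle equations eliminates x²+y² and gives linear equations (the radical axes):
-107.6 x − 62.8 y = 5386.74
110.6 x + 39.4 y = -4180.74
Solving the 2×2 system: x ≈ -18.6, y ≈ -53.9 km.

x ≈ -18.6 km, y ≈ -53.9 km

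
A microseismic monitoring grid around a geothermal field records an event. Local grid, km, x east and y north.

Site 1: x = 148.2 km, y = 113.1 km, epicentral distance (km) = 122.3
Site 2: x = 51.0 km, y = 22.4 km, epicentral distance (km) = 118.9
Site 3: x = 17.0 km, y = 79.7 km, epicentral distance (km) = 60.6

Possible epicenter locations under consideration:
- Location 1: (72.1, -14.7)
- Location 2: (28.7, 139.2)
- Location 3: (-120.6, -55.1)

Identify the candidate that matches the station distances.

For each candidate, compare |candidate − station| to the reported distance:
Location 1: residuals Site 1 26.4, Site 2 76.2, Site 3 48.7 → max 76.2 km
Location 2: residuals Site 1 0.0, Site 2 0.0, Site 3 0.0 → max 0.0 km
Location 3: residuals Site 1 194.8, Site 2 69.4, Site 3 132.0 → max 194.8 km
Only Location 2 has all residuals ≈ 0.

Location 2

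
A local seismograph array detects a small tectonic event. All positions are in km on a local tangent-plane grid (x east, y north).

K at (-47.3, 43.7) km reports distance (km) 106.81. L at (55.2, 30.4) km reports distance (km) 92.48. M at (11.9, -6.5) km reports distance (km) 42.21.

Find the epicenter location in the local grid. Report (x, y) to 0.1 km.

Circle about each station: (x + 47.3)² + (y − 43.7)² = 106.81²; (x − 55.2)² + (y − 30.4)² = 92.48²; (x − 11.9)² + (y + 6.5)² = 42.21².
Subtracting pairs of circle equations eliminates x²+y² and gives linear equations (the radical axes):
205.0 x − 26.6 y = 2680.05
118.4 x − 100.4 y = 5663.57
Solving the 2×2 system: x ≈ 6.8, y ≈ -48.4 km.
Check against K (with the unrounded x, y): √((x + 47.3)²+(y − 43.7)²) = 106.81 ≈ 106.81 km. ✓

6.8 km east, -48.4 km north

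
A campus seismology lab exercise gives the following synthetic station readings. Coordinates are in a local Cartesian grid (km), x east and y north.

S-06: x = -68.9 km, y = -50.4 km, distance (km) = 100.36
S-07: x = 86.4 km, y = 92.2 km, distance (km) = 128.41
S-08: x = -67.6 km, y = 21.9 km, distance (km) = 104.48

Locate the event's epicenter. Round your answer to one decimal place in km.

Circle about each station: (x + 68.9)² + (y + 50.4)² = 100.36²; (x − 86.4)² + (y − 92.2)² = 128.41²; (x + 67.6)² + (y − 21.9)² = 104.48².
Subtracting the S-06 equation from the S-07 and S-08 equations removes the quadratic terms:
310.6 x + 285.2 y = 2261.43
2.6 x + 144.6 y = -3081.94
Solving the 2×2 system: x ≈ 27.3, y ≈ -21.8 km.

(27.3, -21.8)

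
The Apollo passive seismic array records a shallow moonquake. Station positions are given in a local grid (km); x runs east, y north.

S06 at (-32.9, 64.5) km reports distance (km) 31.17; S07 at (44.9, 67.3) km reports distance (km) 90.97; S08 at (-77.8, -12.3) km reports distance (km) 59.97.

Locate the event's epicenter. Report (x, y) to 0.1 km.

(-39.8, 34.1)

Circle about each station: (x + 32.9)² + (y − 64.5)² = 31.17²; (x − 44.9)² + (y − 67.3)² = 90.97²; (x + 77.8)² + (y + 12.3)² = 59.97².
Subtracting the S06 equation from the S07 and S08 equations removes the quadratic terms:
155.6 x + 5.6 y = -6001.33
-89.8 x − 153.6 y = -1663.36
Solving the 2×2 system: x ≈ -39.8, y ≈ 34.1 km.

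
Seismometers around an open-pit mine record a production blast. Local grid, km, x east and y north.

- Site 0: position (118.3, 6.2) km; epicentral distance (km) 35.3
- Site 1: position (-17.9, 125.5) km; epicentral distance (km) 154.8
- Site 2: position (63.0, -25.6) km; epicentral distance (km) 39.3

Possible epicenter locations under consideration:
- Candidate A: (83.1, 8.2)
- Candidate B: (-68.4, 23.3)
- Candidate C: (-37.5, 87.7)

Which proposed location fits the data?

Candidate A

For each candidate, compare |candidate − station| to the reported distance:
Candidate A: residuals Site 0 0.0, Site 1 0.0, Site 2 0.0 → max 0.0 km
Candidate B: residuals Site 0 152.2, Site 1 40.8, Site 2 100.9 → max 152.2 km
Candidate C: residuals Site 0 140.5, Site 1 112.2, Site 2 112.2 → max 140.5 km
Only Candidate A has all residuals ≈ 0.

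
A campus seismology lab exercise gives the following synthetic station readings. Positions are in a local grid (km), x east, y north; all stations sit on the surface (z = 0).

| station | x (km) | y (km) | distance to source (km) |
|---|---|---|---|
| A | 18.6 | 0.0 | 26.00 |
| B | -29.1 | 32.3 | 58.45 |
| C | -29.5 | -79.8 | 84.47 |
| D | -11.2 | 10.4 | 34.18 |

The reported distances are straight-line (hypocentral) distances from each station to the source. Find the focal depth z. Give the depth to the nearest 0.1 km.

Each station gives a sphere (x−x_i)² + (y−y_i)² + z² = d_i² (stations at z=0).
Subtracting the A sphere from B and C: z² cancels, leaving linear equations in x and y:
-95.4 x + 64.6 y = -1196.26
-96.2 x − 159.6 y = 433.15
Solving: x ≈ 7.600, y ≈ -7.295 km (keep extra digits for the depth step; rounded: 7.6, -7.3).
Then from the A sphere: z² = 26.00² − (x − 18.6)² − y² with x = 7.600, y = -7.295, so z ≈ 22.401 ≈ 22.4 km.
Check against D (with the unrounded solution): distance 34.18 ≈ 34.18 km. ✓

z ≈ 22.4 km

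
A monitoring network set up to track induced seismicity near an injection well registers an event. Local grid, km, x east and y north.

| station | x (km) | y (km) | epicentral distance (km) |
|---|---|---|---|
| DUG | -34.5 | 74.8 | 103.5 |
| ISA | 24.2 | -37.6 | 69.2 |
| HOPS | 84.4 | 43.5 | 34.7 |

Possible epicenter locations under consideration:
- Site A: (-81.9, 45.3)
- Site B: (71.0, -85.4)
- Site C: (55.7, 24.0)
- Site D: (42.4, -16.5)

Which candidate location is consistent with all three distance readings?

For each candidate, compare |candidate − station| to the reported distance:
Site A: residuals DUG 47.7, ISA 65.4, HOPS 131.6 → max 131.6 km
Site B: residuals DUG 88.3, ISA 2.3, HOPS 94.9 → max 94.9 km
Site C: residuals DUG 0.0, ISA 0.0, HOPS 0.0 → max 0.0 km
Site D: residuals DUG 15.9, ISA 41.3, HOPS 38.5 → max 41.3 km
Only Site C has all residuals ≈ 0.

Site C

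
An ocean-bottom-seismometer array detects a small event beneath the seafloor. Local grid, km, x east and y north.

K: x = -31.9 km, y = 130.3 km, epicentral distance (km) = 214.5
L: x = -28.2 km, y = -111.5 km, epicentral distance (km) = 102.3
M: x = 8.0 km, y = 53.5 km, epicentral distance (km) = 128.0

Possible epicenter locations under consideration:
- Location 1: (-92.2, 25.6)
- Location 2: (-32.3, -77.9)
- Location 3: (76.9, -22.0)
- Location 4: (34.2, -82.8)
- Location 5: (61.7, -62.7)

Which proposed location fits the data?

Location 5

For each candidate, compare |candidate − station| to the reported distance:
Location 1: residuals K 93.7, L 49.0, M 24.0 → max 93.7 km
Location 2: residuals K 6.3, L 68.5, M 9.4 → max 68.5 km
Location 3: residuals K 27.3, L 35.7, M 25.8 → max 35.7 km
Location 4: residuals K 8.6, L 33.6, M 10.8 → max 33.6 km
Location 5: residuals K 0.0, L 0.0, M 0.0 → max 0.0 km
Only Location 5 has all residuals ≈ 0.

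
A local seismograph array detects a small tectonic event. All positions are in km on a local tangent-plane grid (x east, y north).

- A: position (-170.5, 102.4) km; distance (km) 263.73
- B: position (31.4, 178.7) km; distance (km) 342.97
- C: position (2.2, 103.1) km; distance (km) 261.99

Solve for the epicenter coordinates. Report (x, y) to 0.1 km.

(-80.5, -145.5)

Circle about each station: (x + 170.5)² + (y − 102.4)² = 263.73²; (x − 31.4)² + (y − 178.7)² = 342.97²; (x − 2.2)² + (y − 103.1)² = 261.99².
Subtracting the A equation from the B and C equations removes the quadratic terms:
403.8 x + 152.6 y = -54711.27
345.4 x + 1.4 y = -28006.81
Solving the 2×2 system: x ≈ -80.5, y ≈ -145.5 km.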